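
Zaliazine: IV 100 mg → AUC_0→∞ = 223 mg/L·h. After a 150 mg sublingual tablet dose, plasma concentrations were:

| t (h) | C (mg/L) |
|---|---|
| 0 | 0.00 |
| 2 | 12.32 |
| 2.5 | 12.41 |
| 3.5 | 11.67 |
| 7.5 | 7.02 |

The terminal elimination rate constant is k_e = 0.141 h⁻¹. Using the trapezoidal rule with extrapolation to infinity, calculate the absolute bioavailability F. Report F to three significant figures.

Trapezoidal AUC_0→7.5 (sublingual tablet):
  [0→2]: (0.00+12.32)/2 × 2 = 12.32
  [2→2.5]: (12.32+12.41)/2 × 0.5 = 6.1825
  [2.5→3.5]: (12.41+11.67)/2 × 1 = 12.04
  [3.5→7.5]: (11.67+7.02)/2 × 4 = 37.38
  Sum = 67.9225 mg/L·h
Tail: C_last/k_e = 7.02/0.141 = 49.787
AUC_0→∞ (sublingual tablet) = 67.9225 + 49.787 = 117.7095 mg/L·h
F = (AUC_ev/D_ev)/(AUC_iv/D_iv) = (117.7095/150)/(223/100) = 0.78473/2.23 = 0.3519

F = 0.352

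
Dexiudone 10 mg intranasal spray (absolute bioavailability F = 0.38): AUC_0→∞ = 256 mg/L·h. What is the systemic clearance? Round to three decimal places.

CL = F × Dose / AUC_0→∞
   = 0.38 × 10 / 256 = 0.01484375 L/h

CL = 0.015 L/h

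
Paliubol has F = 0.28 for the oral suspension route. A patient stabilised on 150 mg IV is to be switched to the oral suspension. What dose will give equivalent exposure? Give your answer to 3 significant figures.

For equal systemic exposure: F × D_ev = D_iv
D_ev = D_iv / F = 150 / 0.28 = 535.714 mg

D_oral = 536 mg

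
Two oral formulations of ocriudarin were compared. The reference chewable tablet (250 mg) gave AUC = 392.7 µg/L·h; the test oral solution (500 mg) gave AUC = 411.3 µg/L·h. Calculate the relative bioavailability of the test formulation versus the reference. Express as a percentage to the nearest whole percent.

F_rel = 52%

F_rel = (AUC_test/D_test) / (AUC_ref/D_ref)
      = (411.3/500) / (392.7/250)
      = 0.8226 / 1.5708 = 0.5237 = 52.37%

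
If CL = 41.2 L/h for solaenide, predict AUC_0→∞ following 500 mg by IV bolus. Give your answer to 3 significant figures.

AUC = 12.1 mg/L·h

AUC_0→∞ = Dose_iv / CL
        = 500 / 41.2 = 12.1359 mg/L·h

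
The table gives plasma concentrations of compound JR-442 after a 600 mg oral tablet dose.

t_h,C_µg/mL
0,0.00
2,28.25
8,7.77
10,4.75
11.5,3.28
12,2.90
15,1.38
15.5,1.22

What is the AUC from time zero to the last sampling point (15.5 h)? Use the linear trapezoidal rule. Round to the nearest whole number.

Trapezoidal AUC_0→15.5:
  [0→2]: (0.00+28.25)/2 × 2 = 28.25
  [2→8]: (28.25+7.77)/2 × 6 = 108.06
  [8→10]: (7.77+4.75)/2 × 2 = 12.52
  [10→11.5]: (4.75+3.28)/2 × 1.5 = 6.0225
  [11.5→12]: (3.28+2.90)/2 × 0.5 = 1.545
  [12→15]: (2.90+1.38)/2 × 3 = 6.42
  [15→15.5]: (1.38+1.22)/2 × 0.5 = 0.65
  Sum = 163.4675 µg/mL·h

AUC = 163 µg/mL·h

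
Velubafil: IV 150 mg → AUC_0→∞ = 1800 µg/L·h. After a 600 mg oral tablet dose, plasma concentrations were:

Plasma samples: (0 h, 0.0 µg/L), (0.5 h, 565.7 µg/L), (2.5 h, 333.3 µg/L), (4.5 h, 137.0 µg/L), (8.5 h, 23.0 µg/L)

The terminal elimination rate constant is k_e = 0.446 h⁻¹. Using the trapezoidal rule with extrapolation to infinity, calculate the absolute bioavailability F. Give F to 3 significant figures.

Trapezoidal AUC_0→8.5 (oral tablet):
  [0→0.5]: (0.0+565.7)/2 × 0.5 = 141.425
  [0.5→2.5]: (565.7+333.3)/2 × 2 = 899.0
  [2.5→4.5]: (333.3+137.0)/2 × 2 = 470.3
  [4.5→8.5]: (137.0+23.0)/2 × 4 = 320.0
  Sum = 1830.725 µg/L·h
Tail: C_last/k_e = 23.0/0.446 = 51.570
AUC_0→∞ (oral tablet) = 1830.725 + 51.570 = 1882.295 µg/L·h
F = (AUC_ev/D_ev)/(AUC_iv/D_iv) = (1882.295/600)/(1800/150) = 3.13716/12 = 0.2614

F = 0.261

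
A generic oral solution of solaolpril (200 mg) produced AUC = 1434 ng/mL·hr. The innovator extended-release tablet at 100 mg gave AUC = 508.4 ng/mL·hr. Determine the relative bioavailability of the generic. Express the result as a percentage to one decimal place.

F_rel = 141.0%

F_rel = (AUC_test/D_test) / (AUC_ref/D_ref)
      = (1434/200) / (508.4/100)
      = 7.17 / 5.084 = 1.4103 = 141.03%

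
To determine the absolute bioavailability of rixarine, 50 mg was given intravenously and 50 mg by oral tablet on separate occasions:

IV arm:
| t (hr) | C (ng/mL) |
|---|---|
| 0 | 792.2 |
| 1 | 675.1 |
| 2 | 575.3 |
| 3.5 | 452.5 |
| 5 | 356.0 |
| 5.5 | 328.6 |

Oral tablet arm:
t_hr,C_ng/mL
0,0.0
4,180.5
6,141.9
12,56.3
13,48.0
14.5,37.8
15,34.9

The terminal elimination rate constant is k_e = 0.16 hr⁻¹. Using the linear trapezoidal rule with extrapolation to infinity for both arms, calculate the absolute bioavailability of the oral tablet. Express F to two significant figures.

F = 0.33

Trapezoidal AUC_0→5.5 (IV):
  [0→1]: (792.2+675.1)/2 × 1 = 733.65
  [1→2]: (675.1+575.3)/2 × 1 = 625.2
  [2→3.5]: (575.3+452.5)/2 × 1.5 = 770.85
  [3.5→5]: (452.5+356.0)/2 × 1.5 = 606.375
  [5→5.5]: (356.0+328.6)/2 × 0.5 = 171.15
  Sum = 2907.225 ng/mL·hr
IV tail: 328.6/0.16 = 2053.750; AUC_iv,0→∞ = 2907.225 + 2053.750 = 4960.975 ng/mL·hr
Trapezoidal AUC_0→15 (oral tablet):
  [0→4]: (0.0+180.5)/2 × 4 = 361.0
  [4→6]: (180.5+141.9)/2 × 2 = 322.4
  [6→12]: (141.9+56.3)/2 × 6 = 594.6
  [12→13]: (56.3+48.0)/2 × 1 = 52.15
  [13→14.5]: (48.0+37.8)/2 × 1.5 = 64.35
  [14.5→15]: (37.8+34.9)/2 × 0.5 = 18.175
  Sum = 1412.675 ng/mL·hr
oral tablet tail: 34.9/0.16 = 218.125; AUC_ev,0→∞ = 1412.675 + 218.125 = 1630.8 ng/mL·hr
F = (AUC_ev/D_ev)/(AUC_iv/D_iv) = (1630.8/50)/(4960.975/50) = 32.616/99.2195 = 0.3287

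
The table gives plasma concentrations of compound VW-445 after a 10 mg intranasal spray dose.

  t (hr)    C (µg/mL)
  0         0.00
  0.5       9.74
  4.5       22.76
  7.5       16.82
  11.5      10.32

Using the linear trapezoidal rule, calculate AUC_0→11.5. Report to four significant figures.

AUC = 181.1 µg/mL·hr

Trapezoidal AUC_0→11.5:
  [0→0.5]: (0.00+9.74)/2 × 0.5 = 2.435
  [0.5→4.5]: (9.74+22.76)/2 × 4 = 65.0
  [4.5→7.5]: (22.76+16.82)/2 × 3 = 59.37
  [7.5→11.5]: (16.82+10.32)/2 × 4 = 54.28
  Sum = 181.085 µg/mL·hr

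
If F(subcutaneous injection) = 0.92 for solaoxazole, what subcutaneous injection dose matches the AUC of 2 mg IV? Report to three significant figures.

D_subcutaneous = 2.17 mg

For equal systemic exposure: F × D_ev = D_iv
D_ev = D_iv / F = 2 / 0.92 = 2.17391 mg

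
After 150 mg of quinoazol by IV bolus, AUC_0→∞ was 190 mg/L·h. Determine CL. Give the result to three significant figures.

CL = Dose_iv / AUC_0→∞
   = 150 / 190 = 0.789474 L/h

CL = 0.789 L/h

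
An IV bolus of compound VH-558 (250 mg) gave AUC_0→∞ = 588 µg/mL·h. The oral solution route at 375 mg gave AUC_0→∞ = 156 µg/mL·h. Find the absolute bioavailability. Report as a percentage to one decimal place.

F = (AUC_ev / D_ev) / (AUC_iv / D_iv)
  = (156/375) / (588/250)
  = 0.416 / 2.352 = 0.1769
  = 17.69%

F = 17.7%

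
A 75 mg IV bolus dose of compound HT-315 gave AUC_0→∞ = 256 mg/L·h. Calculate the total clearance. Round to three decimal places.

CL = Dose_iv / AUC_0→∞
   = 75 / 256 = 0.29296875 L/h

CL = 0.293 L/h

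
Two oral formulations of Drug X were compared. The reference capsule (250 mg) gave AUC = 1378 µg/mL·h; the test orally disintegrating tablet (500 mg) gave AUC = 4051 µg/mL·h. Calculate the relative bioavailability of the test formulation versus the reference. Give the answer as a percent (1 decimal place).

F_rel = (AUC_test/D_test) / (AUC_ref/D_ref)
      = (4051/500) / (1378/250)
      = 8.102 / 5.512 = 1.4699 = 146.99%

F_rel = 147.0%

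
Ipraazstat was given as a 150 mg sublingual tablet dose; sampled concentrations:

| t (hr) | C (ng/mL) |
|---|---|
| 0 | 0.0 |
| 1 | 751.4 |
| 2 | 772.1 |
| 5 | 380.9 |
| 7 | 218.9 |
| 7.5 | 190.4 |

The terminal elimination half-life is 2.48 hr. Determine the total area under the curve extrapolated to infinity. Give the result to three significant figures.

Trapezoidal AUC_0→7.5:
  [0→1]: (0.0+751.4)/2 × 1 = 375.7
  [1→2]: (751.4+772.1)/2 × 1 = 761.75
  [2→5]: (772.1+380.9)/2 × 3 = 1729.5
  [5→7]: (380.9+218.9)/2 × 2 = 599.8
  [7→7.5]: (218.9+190.4)/2 × 0.5 = 102.325
  Sum = 3569.075 ng/mL·hr
k_e = ln2 / t½ = 0.693147 / 2.48 = 0.2795 hr^-1
Extrapolated tail: C_last / k_e = 190.4 / 0.2795 = 681.216
AUC_0→∞ = 3569.075 + 681.216 = 4250.291 ng/mL·hr

AUC = 4250 ng/mL·hr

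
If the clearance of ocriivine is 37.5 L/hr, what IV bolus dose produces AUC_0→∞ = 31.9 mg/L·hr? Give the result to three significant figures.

Dose_iv = CL × AUC_0→∞
     = 37.5 × 31.9 = 1196.25 mg

Dose = 1200 mg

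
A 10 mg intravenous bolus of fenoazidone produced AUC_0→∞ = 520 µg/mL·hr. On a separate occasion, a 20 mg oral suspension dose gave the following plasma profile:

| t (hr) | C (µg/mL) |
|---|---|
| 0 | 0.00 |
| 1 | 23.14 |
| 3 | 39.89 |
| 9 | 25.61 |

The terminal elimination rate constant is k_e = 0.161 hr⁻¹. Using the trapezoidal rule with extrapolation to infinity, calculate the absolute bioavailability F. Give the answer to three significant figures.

Trapezoidal AUC_0→9 (oral suspension):
  [0→1]: (0.00+23.14)/2 × 1 = 11.57
  [1→3]: (23.14+39.89)/2 × 2 = 63.03
  [3→9]: (39.89+25.61)/2 × 6 = 196.5
  Sum = 271.1 µg/mL·hr
Tail: C_last/k_e = 25.61/0.161 = 159.068
AUC_0→∞ (oral suspension) = 271.1 + 159.068 = 430.168 µg/mL·hr
F = (AUC_ev/D_ev)/(AUC_iv/D_iv) = (430.168/20)/(520/10) = 21.5084/52 = 0.4136

F = 0.414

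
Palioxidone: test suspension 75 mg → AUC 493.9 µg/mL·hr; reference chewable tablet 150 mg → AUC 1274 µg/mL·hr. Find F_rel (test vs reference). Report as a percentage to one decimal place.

F_rel = (AUC_test/D_test) / (AUC_ref/D_ref)
      = (493.9/75) / (1274/150)
      = 6.58533 / 8.49333 = 0.7754 = 77.54%

F_rel = 77.5%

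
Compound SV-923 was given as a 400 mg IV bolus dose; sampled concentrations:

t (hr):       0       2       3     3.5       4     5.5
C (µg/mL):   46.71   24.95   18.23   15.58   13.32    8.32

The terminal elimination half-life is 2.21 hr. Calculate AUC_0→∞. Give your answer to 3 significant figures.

AUC = 152 µg/mL·hr

Trapezoidal AUC_0→5.5:
  [0→2]: (46.71+24.95)/2 × 2 = 71.66
  [2→3]: (24.95+18.23)/2 × 1 = 21.59
  [3→3.5]: (18.23+15.58)/2 × 0.5 = 8.4525
  [3.5→4]: (15.58+13.32)/2 × 0.5 = 7.225
  [4→5.5]: (13.32+8.32)/2 × 1.5 = 16.23
  Sum = 125.1575 µg/mL·hr
k_e = ln2 / t½ = 0.693147 / 2.21 = 0.3136 hr^-1
Extrapolated tail: C_last / k_e = 8.32 / 0.3136 = 26.531
AUC_0→∞ = 125.1575 + 26.531 = 151.6885 µg/mL·hr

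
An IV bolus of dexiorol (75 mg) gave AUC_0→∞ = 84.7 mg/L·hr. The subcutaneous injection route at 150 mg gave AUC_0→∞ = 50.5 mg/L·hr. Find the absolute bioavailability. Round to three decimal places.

F = 0.298

F = (AUC_ev / D_ev) / (AUC_iv / D_iv)
  = (50.5/150) / (84.7/75)
  = 0.336667 / 1.12933 = 0.2981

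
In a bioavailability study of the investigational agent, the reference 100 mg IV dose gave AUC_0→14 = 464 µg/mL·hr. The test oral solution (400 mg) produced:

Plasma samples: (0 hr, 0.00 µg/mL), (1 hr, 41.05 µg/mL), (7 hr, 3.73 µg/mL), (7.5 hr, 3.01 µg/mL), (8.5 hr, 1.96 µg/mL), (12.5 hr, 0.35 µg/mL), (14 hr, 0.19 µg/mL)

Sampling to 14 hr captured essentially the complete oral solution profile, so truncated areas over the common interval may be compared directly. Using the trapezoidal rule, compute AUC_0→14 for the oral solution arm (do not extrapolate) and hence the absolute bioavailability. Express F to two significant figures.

Trapezoidal AUC_0→14 (oral solution):
  [0→1]: (0.00+41.05)/2 × 1 = 20.525
  [1→7]: (41.05+3.73)/2 × 6 = 134.34
  [7→7.5]: (3.73+3.01)/2 × 0.5 = 1.685
  [7.5→8.5]: (3.01+1.96)/2 × 1 = 2.485
  [8.5→12.5]: (1.96+0.35)/2 × 4 = 4.62
  [12.5→14]: (0.35+0.19)/2 × 1.5 = 0.405
  Sum = 164.06 µg/mL·hr
F = (AUC_ev/D_ev)/(AUC_iv/D_iv) = (164.06/400)/(464/100) = 0.41015/4.64 = 0.0884

F = 0.088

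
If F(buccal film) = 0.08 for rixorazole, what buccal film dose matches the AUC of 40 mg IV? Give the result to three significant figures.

For equal systemic exposure: F × D_ev = D_iv
D_ev = D_iv / F = 40 / 0.08 = 500 mg

D_buccal = 500 mg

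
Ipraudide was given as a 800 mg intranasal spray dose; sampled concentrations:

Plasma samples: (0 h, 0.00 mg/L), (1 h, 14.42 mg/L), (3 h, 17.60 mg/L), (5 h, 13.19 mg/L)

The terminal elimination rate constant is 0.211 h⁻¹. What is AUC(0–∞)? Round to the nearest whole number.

AUC = 133 mg/L·h

Trapezoidal AUC_0→5:
  [0→1]: (0.00+14.42)/2 × 1 = 7.21
  [1→3]: (14.42+17.60)/2 × 2 = 32.02
  [3→5]: (17.60+13.19)/2 × 2 = 30.79
  Sum = 70.02 mg/L·h
Extrapolated tail: C_last / k_e = 13.19 / 0.211 = 62.512
AUC_0→∞ = 70.02 + 62.512 = 132.532 mg/L·h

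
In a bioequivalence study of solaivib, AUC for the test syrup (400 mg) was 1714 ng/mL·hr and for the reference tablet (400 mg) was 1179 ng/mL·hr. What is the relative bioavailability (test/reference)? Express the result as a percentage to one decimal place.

F_rel = 145.4%

F_rel = (AUC_test/D_test) / (AUC_ref/D_ref)
      = (1714/400) / (1179/400)
      = 4.285 / 2.9475 = 1.4538 = 145.38%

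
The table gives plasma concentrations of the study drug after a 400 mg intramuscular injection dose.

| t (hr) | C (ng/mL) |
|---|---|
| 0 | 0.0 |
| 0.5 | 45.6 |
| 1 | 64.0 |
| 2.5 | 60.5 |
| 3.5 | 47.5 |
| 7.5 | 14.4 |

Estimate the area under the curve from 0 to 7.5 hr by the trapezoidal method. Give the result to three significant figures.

AUC = 310 ng/mL·hr

Trapezoidal AUC_0→7.5:
  [0→0.5]: (0.0+45.6)/2 × 0.5 = 11.4
  [0.5→1]: (45.6+64.0)/2 × 0.5 = 27.4
  [1→2.5]: (64.0+60.5)/2 × 1.5 = 93.375
  [2.5→3.5]: (60.5+47.5)/2 × 1 = 54.0
  [3.5→7.5]: (47.5+14.4)/2 × 4 = 123.8
  Sum = 309.975 ng/mL·hr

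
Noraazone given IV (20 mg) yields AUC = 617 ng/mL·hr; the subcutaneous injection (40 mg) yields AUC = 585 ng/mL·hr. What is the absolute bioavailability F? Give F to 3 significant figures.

F = (AUC_ev / D_ev) / (AUC_iv / D_iv)
  = (585/40) / (617/20)
  = 14.625 / 30.85 = 0.4741

F = 0.474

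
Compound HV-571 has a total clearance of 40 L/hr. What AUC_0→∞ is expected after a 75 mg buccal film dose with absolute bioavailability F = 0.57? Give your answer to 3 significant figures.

AUC = 1.07 mg/L·hr

AUC_0→∞ = F × Dose / CL
        = 0.57 × 75 / 40 = 1.06875 mg/L·hr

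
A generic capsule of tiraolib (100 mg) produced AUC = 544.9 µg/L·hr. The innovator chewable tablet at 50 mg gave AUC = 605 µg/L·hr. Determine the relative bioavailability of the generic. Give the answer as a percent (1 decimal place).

F_rel = 45.0%

F_rel = (AUC_test/D_test) / (AUC_ref/D_ref)
      = (544.9/100) / (605/50)
      = 5.449 / 12.1 = 0.4503 = 45.03%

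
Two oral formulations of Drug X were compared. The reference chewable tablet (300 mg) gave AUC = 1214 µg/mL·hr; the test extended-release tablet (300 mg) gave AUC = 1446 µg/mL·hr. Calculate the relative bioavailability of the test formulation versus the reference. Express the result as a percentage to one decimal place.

F_rel = 119.1%

F_rel = (AUC_test/D_test) / (AUC_ref/D_ref)
      = (1446/300) / (1214/300)
      = 4.82 / 4.04667 = 1.1911 = 119.11%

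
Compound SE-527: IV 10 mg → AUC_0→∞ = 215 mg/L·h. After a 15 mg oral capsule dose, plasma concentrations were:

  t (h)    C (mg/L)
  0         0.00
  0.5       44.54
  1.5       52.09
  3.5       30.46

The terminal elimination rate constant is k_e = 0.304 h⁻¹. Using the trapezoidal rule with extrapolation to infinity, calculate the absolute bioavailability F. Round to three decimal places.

Trapezoidal AUC_0→3.5 (oral capsule):
  [0→0.5]: (0.00+44.54)/2 × 0.5 = 11.135
  [0.5→1.5]: (44.54+52.09)/2 × 1 = 48.315
  [1.5→3.5]: (52.09+30.46)/2 × 2 = 82.55
  Sum = 142.0 mg/L·h
Tail: C_last/k_e = 30.46/0.304 = 100.197
AUC_0→∞ (oral capsule) = 142.0 + 100.197 = 242.197 mg/L·h
F = (AUC_ev/D_ev)/(AUC_iv/D_iv) = (242.197/15)/(215/10) = 16.1465/21.5 = 0.7510

F = 0.751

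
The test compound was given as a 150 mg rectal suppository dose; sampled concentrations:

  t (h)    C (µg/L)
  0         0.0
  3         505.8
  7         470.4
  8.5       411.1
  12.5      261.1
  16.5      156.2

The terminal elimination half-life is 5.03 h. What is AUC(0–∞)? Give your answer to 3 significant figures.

Trapezoidal AUC_0→16.5:
  [0→3]: (0.0+505.8)/2 × 3 = 758.7
  [3→7]: (505.8+470.4)/2 × 4 = 1952.4
  [7→8.5]: (470.4+411.1)/2 × 1.5 = 661.125
  [8.5→12.5]: (411.1+261.1)/2 × 4 = 1344.4
  [12.5→16.5]: (261.1+156.2)/2 × 4 = 834.6
  Sum = 5551.225 µg/L·h
k_e = ln2 / t½ = 0.693147 / 5.03 = 0.1378 h^-1
Extrapolated tail: C_last / k_e = 156.2 / 0.1378 = 1133.527
AUC_0→∞ = 5551.225 + 1133.527 = 6684.752 µg/L·h

AUC = 6680 µg/L·h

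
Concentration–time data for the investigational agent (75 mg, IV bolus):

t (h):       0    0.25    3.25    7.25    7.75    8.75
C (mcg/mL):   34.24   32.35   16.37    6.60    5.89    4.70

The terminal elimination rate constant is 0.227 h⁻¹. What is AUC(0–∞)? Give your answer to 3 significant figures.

AUC = 156 mcg/mL·h

Trapezoidal AUC_0→8.75:
  [0→0.25]: (34.24+32.35)/2 × 0.25 = 8.32375
  [0.25→3.25]: (32.35+16.37)/2 × 3 = 73.08
  [3.25→7.25]: (16.37+6.60)/2 × 4 = 45.94
  [7.25→7.75]: (6.60+5.89)/2 × 0.5 = 3.1225
  [7.75→8.75]: (5.89+4.70)/2 × 1 = 5.295
  Sum = 135.76125 mcg/mL·h
Extrapolated tail: C_last / k_e = 4.70 / 0.227 = 20.705
AUC_0→∞ = 135.76125 + 20.705 = 156.46625 mcg/mL·h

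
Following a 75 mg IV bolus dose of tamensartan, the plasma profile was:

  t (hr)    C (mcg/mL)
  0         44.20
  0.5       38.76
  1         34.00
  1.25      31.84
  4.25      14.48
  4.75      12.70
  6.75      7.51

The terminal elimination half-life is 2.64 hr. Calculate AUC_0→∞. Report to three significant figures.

AUC = 172 mcg/mL·hr

Trapezoidal AUC_0→6.75:
  [0→0.5]: (44.20+38.76)/2 × 0.5 = 20.74
  [0.5→1]: (38.76+34.00)/2 × 0.5 = 18.19
  [1→1.25]: (34.00+31.84)/2 × 0.25 = 8.23
  [1.25→4.25]: (31.84+14.48)/2 × 3 = 69.48
  [4.25→4.75]: (14.48+12.70)/2 × 0.5 = 6.795
  [4.75→6.75]: (12.70+7.51)/2 × 2 = 20.21
  Sum = 143.645 mcg/mL·hr
k_e = ln2 / t½ = 0.693147 / 2.64 = 0.2626 hr^-1
Extrapolated tail: C_last / k_e = 7.51 / 0.2626 = 28.599
AUC_0→∞ = 143.645 + 28.599 = 172.244 mcg/mL·hr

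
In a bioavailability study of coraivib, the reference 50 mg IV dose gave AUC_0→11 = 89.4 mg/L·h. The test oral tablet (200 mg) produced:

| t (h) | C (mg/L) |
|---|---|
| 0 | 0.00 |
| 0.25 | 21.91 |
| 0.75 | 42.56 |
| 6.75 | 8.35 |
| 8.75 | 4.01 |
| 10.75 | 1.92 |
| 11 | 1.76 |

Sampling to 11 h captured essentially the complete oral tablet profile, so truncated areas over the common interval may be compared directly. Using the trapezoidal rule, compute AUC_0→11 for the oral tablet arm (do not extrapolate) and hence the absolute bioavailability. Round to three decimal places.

Trapezoidal AUC_0→11 (oral tablet):
  [0→0.25]: (0.00+21.91)/2 × 0.25 = 2.73875
  [0.25→0.75]: (21.91+42.56)/2 × 0.5 = 16.1175
  [0.75→6.75]: (42.56+8.35)/2 × 6 = 152.73
  [6.75→8.75]: (8.35+4.01)/2 × 2 = 12.36
  [8.75→10.75]: (4.01+1.92)/2 × 2 = 5.93
  [10.75→11]: (1.92+1.76)/2 × 0.25 = 0.46
  Sum = 190.33625 mg/L·h
F = (AUC_ev/D_ev)/(AUC_iv/D_iv) = (190.33625/200)/(89.4/50) = 0.95168125/1.788 = 0.5323

F = 0.532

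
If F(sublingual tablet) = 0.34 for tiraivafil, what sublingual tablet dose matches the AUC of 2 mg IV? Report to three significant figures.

D_sublingual = 5.88 mg

For equal systemic exposure: F × D_ev = D_iv
D_ev = D_iv / F = 2 / 0.34 = 5.88235 mg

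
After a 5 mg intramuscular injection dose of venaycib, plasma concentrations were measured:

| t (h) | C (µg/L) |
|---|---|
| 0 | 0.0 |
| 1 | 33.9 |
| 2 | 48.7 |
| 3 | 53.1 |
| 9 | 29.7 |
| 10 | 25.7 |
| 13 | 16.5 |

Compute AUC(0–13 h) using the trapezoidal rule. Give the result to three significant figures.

Trapezoidal AUC_0→13:
  [0→1]: (0.0+33.9)/2 × 1 = 16.95
  [1→2]: (33.9+48.7)/2 × 1 = 41.3
  [2→3]: (48.7+53.1)/2 × 1 = 50.9
  [3→9]: (53.1+29.7)/2 × 6 = 248.4
  [9→10]: (29.7+25.7)/2 × 1 = 27.7
  [10→13]: (25.7+16.5)/2 × 3 = 63.3
  Sum = 448.55 µg/L·h

AUC = 449 µg/L·h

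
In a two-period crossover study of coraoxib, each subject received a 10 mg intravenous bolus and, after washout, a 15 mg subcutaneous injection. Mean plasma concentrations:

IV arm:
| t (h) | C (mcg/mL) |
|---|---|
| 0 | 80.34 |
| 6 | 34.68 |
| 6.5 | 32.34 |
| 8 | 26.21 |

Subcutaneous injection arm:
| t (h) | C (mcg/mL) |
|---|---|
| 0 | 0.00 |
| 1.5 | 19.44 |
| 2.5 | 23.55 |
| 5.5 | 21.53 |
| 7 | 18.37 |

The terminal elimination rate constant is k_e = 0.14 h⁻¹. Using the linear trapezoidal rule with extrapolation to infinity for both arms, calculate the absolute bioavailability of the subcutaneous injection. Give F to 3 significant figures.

F = 0.298

Trapezoidal AUC_0→8 (IV):
  [0→6]: (80.34+34.68)/2 × 6 = 345.06
  [6→6.5]: (34.68+32.34)/2 × 0.5 = 16.755
  [6.5→8]: (32.34+26.21)/2 × 1.5 = 43.9125
  Sum = 405.7275 mcg/mL·h
IV tail: 26.21/0.14 = 187.214; AUC_iv,0→∞ = 405.7275 + 187.214 = 592.9415 mcg/mL·h
Trapezoidal AUC_0→7 (subcutaneous injection):
  [0→1.5]: (0.00+19.44)/2 × 1.5 = 14.58
  [1.5→2.5]: (19.44+23.55)/2 × 1 = 21.495
  [2.5→5.5]: (23.55+21.53)/2 × 3 = 67.62
  [5.5→7]: (21.53+18.37)/2 × 1.5 = 29.925
  Sum = 133.62 mcg/mL·h
subcutaneous injection tail: 18.37/0.14 = 131.214; AUC_ev,0→∞ = 133.62 + 131.214 = 264.834 mcg/mL·h
F = (AUC_ev/D_ev)/(AUC_iv/D_iv) = (264.834/15)/(592.9415/10) = 17.6556/59.29415 = 0.2978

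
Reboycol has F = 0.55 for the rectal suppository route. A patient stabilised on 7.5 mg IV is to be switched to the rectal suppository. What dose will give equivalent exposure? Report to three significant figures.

D_rectal = 13.6 mg

For equal systemic exposure: F × D_ev = D_iv
D_ev = D_iv / F = 7.5 / 0.55 = 13.6364 mg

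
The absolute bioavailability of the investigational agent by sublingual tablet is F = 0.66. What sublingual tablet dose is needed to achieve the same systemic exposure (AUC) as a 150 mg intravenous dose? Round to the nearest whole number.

D_sublingual = 227 mg

For equal systemic exposure: F × D_ev = D_iv
D_ev = D_iv / F = 150 / 0.66 = 227.273 mg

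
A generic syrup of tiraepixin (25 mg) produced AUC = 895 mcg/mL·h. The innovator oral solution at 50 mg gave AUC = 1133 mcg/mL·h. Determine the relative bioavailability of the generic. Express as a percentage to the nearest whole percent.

F_rel = 158%

F_rel = (AUC_test/D_test) / (AUC_ref/D_ref)
      = (895/25) / (1133/50)
      = 35.8 / 22.66 = 1.5799 = 157.99%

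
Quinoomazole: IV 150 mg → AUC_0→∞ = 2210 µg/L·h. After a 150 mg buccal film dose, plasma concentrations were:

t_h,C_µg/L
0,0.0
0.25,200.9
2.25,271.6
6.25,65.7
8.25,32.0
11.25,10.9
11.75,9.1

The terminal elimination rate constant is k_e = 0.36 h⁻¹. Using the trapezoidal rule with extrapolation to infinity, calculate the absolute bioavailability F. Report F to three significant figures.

F = 0.617

Trapezoidal AUC_0→11.75 (buccal film):
  [0→0.25]: (0.0+200.9)/2 × 0.25 = 25.1125
  [0.25→2.25]: (200.9+271.6)/2 × 2 = 472.5
  [2.25→6.25]: (271.6+65.7)/2 × 4 = 674.6
  [6.25→8.25]: (65.7+32.0)/2 × 2 = 97.7
  [8.25→11.25]: (32.0+10.9)/2 × 3 = 64.35
  [11.25→11.75]: (10.9+9.1)/2 × 0.5 = 5.0
  Sum = 1339.2625 µg/L·h
Tail: C_last/k_e = 9.1/0.36 = 25.278
AUC_0→∞ (buccal film) = 1339.2625 + 25.278 = 1364.5405 µg/L·h
F = (AUC_ev/D_ev)/(AUC_iv/D_iv) = (1364.5405/150)/(2210/150) = 9.09694/14.7333 = 0.6174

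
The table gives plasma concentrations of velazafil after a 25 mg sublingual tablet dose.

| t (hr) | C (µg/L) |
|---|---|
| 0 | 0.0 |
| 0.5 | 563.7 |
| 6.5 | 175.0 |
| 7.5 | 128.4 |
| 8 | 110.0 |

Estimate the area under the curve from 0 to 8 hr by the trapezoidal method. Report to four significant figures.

Trapezoidal AUC_0→8:
  [0→0.5]: (0.0+563.7)/2 × 0.5 = 140.925
  [0.5→6.5]: (563.7+175.0)/2 × 6 = 2216.1
  [6.5→7.5]: (175.0+128.4)/2 × 1 = 151.7
  [7.5→8]: (128.4+110.0)/2 × 0.5 = 59.6
  Sum = 2568.325 µg/L·hr

AUC = 2568 µg/L·hr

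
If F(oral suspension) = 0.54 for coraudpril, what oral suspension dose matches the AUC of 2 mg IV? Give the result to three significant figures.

For equal systemic exposure: F × D_ev = D_iv
D_ev = D_iv / F = 2 / 0.54 = 3.7037 mg

D_oral = 3.70 mg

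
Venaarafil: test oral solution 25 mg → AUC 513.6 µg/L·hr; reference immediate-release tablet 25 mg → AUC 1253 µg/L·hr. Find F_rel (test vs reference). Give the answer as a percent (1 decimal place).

F_rel = 41.0%

F_rel = (AUC_test/D_test) / (AUC_ref/D_ref)
      = (513.6/25) / (1253/25)
      = 20.544 / 50.12 = 0.4099 = 40.99%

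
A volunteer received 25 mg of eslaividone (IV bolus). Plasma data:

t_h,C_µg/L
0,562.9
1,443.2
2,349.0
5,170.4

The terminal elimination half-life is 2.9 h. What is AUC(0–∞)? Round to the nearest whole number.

Trapezoidal AUC_0→5:
  [0→1]: (562.9+443.2)/2 × 1 = 503.05
  [1→2]: (443.2+349.0)/2 × 1 = 396.1
  [2→5]: (349.0+170.4)/2 × 3 = 779.1
  Sum = 1678.25 µg/L·h
k_e = ln2 / t½ = 0.693147 / 2.9 = 0.2390 h^-1
Extrapolated tail: C_last / k_e = 170.4 / 0.239 = 712.971
AUC_0→∞ = 1678.25 + 712.971 = 2391.221 µg/L·h

AUC = 2391 µg/L·h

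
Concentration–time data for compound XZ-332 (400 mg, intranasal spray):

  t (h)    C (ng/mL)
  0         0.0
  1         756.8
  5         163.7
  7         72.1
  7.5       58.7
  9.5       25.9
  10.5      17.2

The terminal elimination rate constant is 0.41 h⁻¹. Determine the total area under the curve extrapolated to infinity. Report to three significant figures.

AUC = 2640 ng/mL·h

Trapezoidal AUC_0→10.5:
  [0→1]: (0.0+756.8)/2 × 1 = 378.4
  [1→5]: (756.8+163.7)/2 × 4 = 1841.0
  [5→7]: (163.7+72.1)/2 × 2 = 235.8
  [7→7.5]: (72.1+58.7)/2 × 0.5 = 32.7
  [7.5→9.5]: (58.7+25.9)/2 × 2 = 84.6
  [9.5→10.5]: (25.9+17.2)/2 × 1 = 21.55
  Sum = 2594.05 ng/mL·h
Extrapolated tail: C_last / k_e = 17.2 / 0.41 = 41.951
AUC_0→∞ = 2594.05 + 41.951 = 2636.001 ng/mL·h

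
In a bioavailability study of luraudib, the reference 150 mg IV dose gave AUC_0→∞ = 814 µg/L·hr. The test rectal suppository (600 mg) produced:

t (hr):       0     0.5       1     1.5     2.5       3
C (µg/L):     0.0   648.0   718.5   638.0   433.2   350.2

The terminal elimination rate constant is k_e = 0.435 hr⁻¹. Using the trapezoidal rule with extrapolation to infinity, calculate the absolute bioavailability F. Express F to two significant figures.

Trapezoidal AUC_0→3 (rectal suppository):
  [0→0.5]: (0.0+648.0)/2 × 0.5 = 162.0
  [0.5→1]: (648.0+718.5)/2 × 0.5 = 341.625
  [1→1.5]: (718.5+638.0)/2 × 0.5 = 339.125
  [1.5→2.5]: (638.0+433.2)/2 × 1 = 535.6
  [2.5→3]: (433.2+350.2)/2 × 0.5 = 195.85
  Sum = 1574.2 µg/L·hr
Tail: C_last/k_e = 350.2/0.435 = 805.057
AUC_0→∞ (rectal suppository) = 1574.2 + 805.057 = 2379.257 µg/L·hr
F = (AUC_ev/D_ev)/(AUC_iv/D_iv) = (2379.257/600)/(814/150) = 3.96543/5.42667 = 0.7307

F = 0.73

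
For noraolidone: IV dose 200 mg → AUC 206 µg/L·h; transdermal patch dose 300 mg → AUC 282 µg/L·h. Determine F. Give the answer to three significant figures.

F = (AUC_ev / D_ev) / (AUC_iv / D_iv)
  = (282/300) / (206/200)
  = 0.94 / 1.03 = 0.9126

F = 0.913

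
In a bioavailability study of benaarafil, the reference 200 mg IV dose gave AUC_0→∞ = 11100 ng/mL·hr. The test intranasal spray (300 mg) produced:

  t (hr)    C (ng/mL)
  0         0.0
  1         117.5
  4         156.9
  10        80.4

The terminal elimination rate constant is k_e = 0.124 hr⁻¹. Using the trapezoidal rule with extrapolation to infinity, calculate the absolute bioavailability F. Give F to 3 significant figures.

Trapezoidal AUC_0→10 (intranasal spray):
  [0→1]: (0.0+117.5)/2 × 1 = 58.75
  [1→4]: (117.5+156.9)/2 × 3 = 411.6
  [4→10]: (156.9+80.4)/2 × 6 = 711.9
  Sum = 1182.25 ng/mL·hr
Tail: C_last/k_e = 80.4/0.124 = 648.387
AUC_0→∞ (intranasal spray) = 1182.25 + 648.387 = 1830.637 ng/mL·hr
F = (AUC_ev/D_ev)/(AUC_iv/D_iv) = (1830.637/300)/(11100/200) = 6.10212/55.5 = 0.1099

F = 0.110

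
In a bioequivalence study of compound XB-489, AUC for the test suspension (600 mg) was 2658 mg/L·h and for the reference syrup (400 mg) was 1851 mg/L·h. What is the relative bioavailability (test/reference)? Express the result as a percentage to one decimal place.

F_rel = (AUC_test/D_test) / (AUC_ref/D_ref)
      = (2658/600) / (1851/400)
      = 4.43 / 4.6275 = 0.9573 = 95.73%

F_rel = 95.7%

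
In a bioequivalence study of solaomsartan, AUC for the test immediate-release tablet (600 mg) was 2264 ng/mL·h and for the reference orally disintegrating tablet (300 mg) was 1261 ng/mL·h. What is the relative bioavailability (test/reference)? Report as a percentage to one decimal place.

F_rel = 89.8%

F_rel = (AUC_test/D_test) / (AUC_ref/D_ref)
      = (2264/600) / (1261/300)
      = 3.77333 / 4.20333 = 0.8977 = 89.77%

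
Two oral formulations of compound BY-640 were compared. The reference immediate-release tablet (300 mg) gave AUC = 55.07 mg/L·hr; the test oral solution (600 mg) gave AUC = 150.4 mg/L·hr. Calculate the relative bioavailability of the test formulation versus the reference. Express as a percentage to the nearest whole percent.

F_rel = 137%

F_rel = (AUC_test/D_test) / (AUC_ref/D_ref)
      = (150.4/600) / (55.07/300)
      = 0.250667 / 0.183567 = 1.3655 = 136.55%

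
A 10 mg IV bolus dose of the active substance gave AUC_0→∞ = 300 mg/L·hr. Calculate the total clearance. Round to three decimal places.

CL = 0.033 L/hr

CL = Dose_iv / AUC_0→∞
   = 10 / 300 = 0.0333333 L/hr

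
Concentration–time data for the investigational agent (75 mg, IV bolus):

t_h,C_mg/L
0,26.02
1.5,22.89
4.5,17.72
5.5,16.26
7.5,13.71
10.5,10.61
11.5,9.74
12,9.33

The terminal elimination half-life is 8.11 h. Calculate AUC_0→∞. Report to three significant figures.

AUC = 305 mg/L·h

Trapezoidal AUC_0→12:
  [0→1.5]: (26.02+22.89)/2 × 1.5 = 36.6825
  [1.5→4.5]: (22.89+17.72)/2 × 3 = 60.915
  [4.5→5.5]: (17.72+16.26)/2 × 1 = 16.99
  [5.5→7.5]: (16.26+13.71)/2 × 2 = 29.97
  [7.5→10.5]: (13.71+10.61)/2 × 3 = 36.48
  [10.5→11.5]: (10.61+9.74)/2 × 1 = 10.175
  [11.5→12]: (9.74+9.33)/2 × 0.5 = 4.7675
  Sum = 195.98 mg/L·h
k_e = ln2 / t½ = 0.693147 / 8.11 = 0.0855 h^-1
Extrapolated tail: C_last / k_e = 9.33 / 0.0855 = 109.123
AUC_0→∞ = 195.98 + 109.123 = 305.103 mg/L·h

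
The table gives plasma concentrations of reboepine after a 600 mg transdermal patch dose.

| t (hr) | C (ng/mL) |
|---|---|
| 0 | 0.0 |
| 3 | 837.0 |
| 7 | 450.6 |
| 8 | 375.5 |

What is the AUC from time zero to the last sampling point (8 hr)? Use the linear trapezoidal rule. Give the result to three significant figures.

AUC = 4240 ng/mL·hr

Trapezoidal AUC_0→8:
  [0→3]: (0.0+837.0)/2 × 3 = 1255.5
  [3→7]: (837.0+450.6)/2 × 4 = 2575.2
  [7→8]: (450.6+375.5)/2 × 1 = 413.05
  Sum = 4243.75 ng/mL·hr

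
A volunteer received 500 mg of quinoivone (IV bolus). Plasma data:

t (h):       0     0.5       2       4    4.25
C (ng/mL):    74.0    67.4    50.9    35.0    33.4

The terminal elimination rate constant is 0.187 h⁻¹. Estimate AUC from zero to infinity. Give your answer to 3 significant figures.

AUC = 397 ng/mL·h

Trapezoidal AUC_0→4.25:
  [0→0.5]: (74.0+67.4)/2 × 0.5 = 35.35
  [0.5→2]: (67.4+50.9)/2 × 1.5 = 88.725
  [2→4]: (50.9+35.0)/2 × 2 = 85.9
  [4→4.25]: (35.0+33.4)/2 × 0.25 = 8.55
  Sum = 218.525 ng/mL·h
Extrapolated tail: C_last / k_e = 33.4 / 0.187 = 178.610
AUC_0→∞ = 218.525 + 178.610 = 397.135 ng/mL·h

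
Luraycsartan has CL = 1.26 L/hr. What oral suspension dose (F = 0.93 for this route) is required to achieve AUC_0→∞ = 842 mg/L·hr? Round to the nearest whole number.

Dose = 1141 mg

Dose = CL × AUC_0→∞ / F
     = 1.26 × 842 / 0.93 = 1140.77 mg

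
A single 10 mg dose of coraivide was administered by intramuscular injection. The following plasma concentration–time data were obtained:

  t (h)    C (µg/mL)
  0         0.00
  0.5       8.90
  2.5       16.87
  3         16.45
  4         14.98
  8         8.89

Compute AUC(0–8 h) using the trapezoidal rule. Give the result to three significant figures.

AUC = 99.8 µg/mL·h

Trapezoidal AUC_0→8:
  [0→0.5]: (0.00+8.90)/2 × 0.5 = 2.225
  [0.5→2.5]: (8.90+16.87)/2 × 2 = 25.77
  [2.5→3]: (16.87+16.45)/2 × 0.5 = 8.33
  [3→4]: (16.45+14.98)/2 × 1 = 15.715
  [4→8]: (14.98+8.89)/2 × 4 = 47.74
  Sum = 99.78 µg/mL·h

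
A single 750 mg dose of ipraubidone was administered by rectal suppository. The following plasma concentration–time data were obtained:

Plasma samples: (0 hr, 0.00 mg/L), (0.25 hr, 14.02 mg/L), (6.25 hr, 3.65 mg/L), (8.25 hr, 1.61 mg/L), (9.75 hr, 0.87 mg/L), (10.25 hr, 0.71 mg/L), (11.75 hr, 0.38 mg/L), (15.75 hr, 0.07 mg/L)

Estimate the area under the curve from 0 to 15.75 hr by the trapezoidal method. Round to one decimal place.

AUC = 64.0 mg/L·hr

Trapezoidal AUC_0→15.75:
  [0→0.25]: (0.00+14.02)/2 × 0.25 = 1.7525
  [0.25→6.25]: (14.02+3.65)/2 × 6 = 53.01
  [6.25→8.25]: (3.65+1.61)/2 × 2 = 5.26
  [8.25→9.75]: (1.61+0.87)/2 × 1.5 = 1.86
  [9.75→10.25]: (0.87+0.71)/2 × 0.5 = 0.395
  [10.25→11.75]: (0.71+0.38)/2 × 1.5 = 0.8175
  [11.75→15.75]: (0.38+0.07)/2 × 4 = 0.9
  Sum = 63.995 mg/L·hr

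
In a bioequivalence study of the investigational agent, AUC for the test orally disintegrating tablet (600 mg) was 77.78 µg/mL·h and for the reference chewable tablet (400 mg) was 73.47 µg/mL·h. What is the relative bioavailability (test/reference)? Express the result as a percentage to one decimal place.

F_rel = (AUC_test/D_test) / (AUC_ref/D_ref)
      = (77.78/600) / (73.47/400)
      = 0.129633 / 0.183675 = 0.7058 = 70.58%

F_rel = 70.6%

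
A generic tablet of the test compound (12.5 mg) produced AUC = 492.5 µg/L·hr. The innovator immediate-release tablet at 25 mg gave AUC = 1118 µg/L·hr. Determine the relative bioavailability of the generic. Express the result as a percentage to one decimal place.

F_rel = 88.1%

F_rel = (AUC_test/D_test) / (AUC_ref/D_ref)
      = (492.5/12.5) / (1118/25)
      = 39.4 / 44.72 = 0.8810 = 88.10%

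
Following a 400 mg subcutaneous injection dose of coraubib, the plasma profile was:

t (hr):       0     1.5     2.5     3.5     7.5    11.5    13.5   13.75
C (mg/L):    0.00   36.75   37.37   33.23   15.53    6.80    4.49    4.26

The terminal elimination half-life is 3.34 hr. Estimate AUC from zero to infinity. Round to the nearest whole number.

Trapezoidal AUC_0→13.75:
  [0→1.5]: (0.00+36.75)/2 × 1.5 = 27.5625
  [1.5→2.5]: (36.75+37.37)/2 × 1 = 37.06
  [2.5→3.5]: (37.37+33.23)/2 × 1 = 35.3
  [3.5→7.5]: (33.23+15.53)/2 × 4 = 97.52
  [7.5→11.5]: (15.53+6.80)/2 × 4 = 44.66
  [11.5→13.5]: (6.80+4.49)/2 × 2 = 11.29
  [13.5→13.75]: (4.49+4.26)/2 × 0.25 = 1.09375
  Sum = 254.48625 mg/L·hr
k_e = ln2 / t½ = 0.693147 / 3.34 = 0.2075 hr^-1
Extrapolated tail: C_last / k_e = 4.26 / 0.2075 = 20.530
AUC_0→∞ = 254.48625 + 20.530 = 275.01625 mg/L·hr

AUC = 275 mg/L·hr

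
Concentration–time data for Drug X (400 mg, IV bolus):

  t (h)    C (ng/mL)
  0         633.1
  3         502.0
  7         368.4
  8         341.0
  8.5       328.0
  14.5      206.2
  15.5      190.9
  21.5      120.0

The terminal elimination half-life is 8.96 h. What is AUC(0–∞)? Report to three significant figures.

Trapezoidal AUC_0→21.5:
  [0→3]: (633.1+502.0)/2 × 3 = 1702.65
  [3→7]: (502.0+368.4)/2 × 4 = 1740.8
  [7→8]: (368.4+341.0)/2 × 1 = 354.7
  [8→8.5]: (341.0+328.0)/2 × 0.5 = 167.25
  [8.5→14.5]: (328.0+206.2)/2 × 6 = 1602.6
  [14.5→15.5]: (206.2+190.9)/2 × 1 = 198.55
  [15.5→21.5]: (190.9+120.0)/2 × 6 = 932.7
  Sum = 6699.25 ng/mL·h
k_e = ln2 / t½ = 0.693147 / 8.96 = 0.0774 h^-1
Extrapolated tail: C_last / k_e = 120.0 / 0.0774 = 1550.388
AUC_0→∞ = 6699.25 + 1550.388 = 8249.638 ng/mL·h

AUC = 8250 ng/mL·h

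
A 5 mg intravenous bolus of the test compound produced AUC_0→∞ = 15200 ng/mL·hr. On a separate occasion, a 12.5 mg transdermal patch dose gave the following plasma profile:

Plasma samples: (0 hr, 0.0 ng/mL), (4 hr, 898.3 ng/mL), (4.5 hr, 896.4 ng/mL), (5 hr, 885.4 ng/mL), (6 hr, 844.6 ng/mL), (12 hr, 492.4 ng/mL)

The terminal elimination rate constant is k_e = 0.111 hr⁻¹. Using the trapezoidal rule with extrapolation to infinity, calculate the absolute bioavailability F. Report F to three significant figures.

F = 0.316

Trapezoidal AUC_0→12 (transdermal patch):
  [0→4]: (0.0+898.3)/2 × 4 = 1796.6
  [4→4.5]: (898.3+896.4)/2 × 0.5 = 448.675
  [4.5→5]: (896.4+885.4)/2 × 0.5 = 445.45
  [5→6]: (885.4+844.6)/2 × 1 = 865.0
  [6→12]: (844.6+492.4)/2 × 6 = 4011.0
  Sum = 7566.725 ng/mL·hr
Tail: C_last/k_e = 492.4/0.111 = 4436.036
AUC_0→∞ (transdermal patch) = 7566.725 + 4436.036 = 12002.761 ng/mL·hr
F = (AUC_ev/D_ev)/(AUC_iv/D_iv) = (12002.761/12.5)/(15200/5) = 960.22088/3040 = 0.3159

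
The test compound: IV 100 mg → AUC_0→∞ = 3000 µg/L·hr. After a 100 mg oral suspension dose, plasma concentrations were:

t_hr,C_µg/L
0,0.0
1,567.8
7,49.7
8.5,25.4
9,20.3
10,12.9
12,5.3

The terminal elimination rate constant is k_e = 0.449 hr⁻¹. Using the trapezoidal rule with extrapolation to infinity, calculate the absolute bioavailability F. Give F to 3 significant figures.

F = 0.750

Trapezoidal AUC_0→12 (oral suspension):
  [0→1]: (0.0+567.8)/2 × 1 = 283.9
  [1→7]: (567.8+49.7)/2 × 6 = 1852.5
  [7→8.5]: (49.7+25.4)/2 × 1.5 = 56.325
  [8.5→9]: (25.4+20.3)/2 × 0.5 = 11.425
  [9→10]: (20.3+12.9)/2 × 1 = 16.6
  [10→12]: (12.9+5.3)/2 × 2 = 18.2
  Sum = 2238.95 µg/L·hr
Tail: C_last/k_e = 5.3/0.449 = 11.804
AUC_0→∞ (oral suspension) = 2238.95 + 11.804 = 2250.754 µg/L·hr
F = (AUC_ev/D_ev)/(AUC_iv/D_iv) = (2250.754/100)/(3000/100) = 22.50754/30 = 0.7503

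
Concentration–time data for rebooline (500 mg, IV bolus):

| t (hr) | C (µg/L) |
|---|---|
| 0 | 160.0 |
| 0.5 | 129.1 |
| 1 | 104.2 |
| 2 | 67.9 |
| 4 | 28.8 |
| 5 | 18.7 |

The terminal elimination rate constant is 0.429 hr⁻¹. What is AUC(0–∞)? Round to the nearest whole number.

Trapezoidal AUC_0→5:
  [0→0.5]: (160.0+129.1)/2 × 0.5 = 72.275
  [0.5→1]: (129.1+104.2)/2 × 0.5 = 58.325
  [1→2]: (104.2+67.9)/2 × 1 = 86.05
  [2→4]: (67.9+28.8)/2 × 2 = 96.7
  [4→5]: (28.8+18.7)/2 × 1 = 23.75
  Sum = 337.1 µg/L·hr
Extrapolated tail: C_last / k_e = 18.7 / 0.429 = 43.590
AUC_0→∞ = 337.1 + 43.590 = 380.69 µg/L·hr

AUC = 381 µg/L·hr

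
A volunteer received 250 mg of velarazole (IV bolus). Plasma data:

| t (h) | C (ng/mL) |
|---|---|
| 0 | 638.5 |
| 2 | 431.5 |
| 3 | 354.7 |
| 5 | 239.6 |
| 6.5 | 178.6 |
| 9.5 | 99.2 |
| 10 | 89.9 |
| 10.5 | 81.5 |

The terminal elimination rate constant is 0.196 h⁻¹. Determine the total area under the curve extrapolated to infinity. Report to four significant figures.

AUC = 3294 ng/mL·h

Trapezoidal AUC_0→10.5:
  [0→2]: (638.5+431.5)/2 × 2 = 1070.0
  [2→3]: (431.5+354.7)/2 × 1 = 393.1
  [3→5]: (354.7+239.6)/2 × 2 = 594.3
  [5→6.5]: (239.6+178.6)/2 × 1.5 = 313.65
  [6.5→9.5]: (178.6+99.2)/2 × 3 = 416.7
  [9.5→10]: (99.2+89.9)/2 × 0.5 = 47.275
  [10→10.5]: (89.9+81.5)/2 × 0.5 = 42.85
  Sum = 2877.875 ng/mL·h
Extrapolated tail: C_last / k_e = 81.5 / 0.196 = 415.816
AUC_0→∞ = 2877.875 + 415.816 = 3293.691 ng/mL·h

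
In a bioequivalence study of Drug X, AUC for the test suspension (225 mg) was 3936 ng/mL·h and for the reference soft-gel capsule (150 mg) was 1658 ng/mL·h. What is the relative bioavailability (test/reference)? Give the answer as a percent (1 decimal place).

F_rel = (AUC_test/D_test) / (AUC_ref/D_ref)
      = (3936/225) / (1658/150)
      = 17.4933 / 11.0533 = 1.5826 = 158.26%

F_rel = 158.3%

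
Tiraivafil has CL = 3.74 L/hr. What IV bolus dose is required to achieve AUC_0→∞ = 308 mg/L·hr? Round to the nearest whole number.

Dose = 1152 mg

Dose_iv = CL × AUC_0→∞
     = 3.74 × 308 = 1151.92 mg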